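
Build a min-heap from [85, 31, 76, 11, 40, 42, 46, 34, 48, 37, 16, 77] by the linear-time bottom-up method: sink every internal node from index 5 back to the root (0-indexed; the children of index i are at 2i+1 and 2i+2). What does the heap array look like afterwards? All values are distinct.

[11, 16, 42, 31, 37, 76, 46, 34, 48, 85, 40, 77]

sift down from index 5: already satisfies heap property
sift down from index 4:
  40 vs smaller child 16 at index 10, swap → [85, 31, 76, 11, 16, 42, 46, 34, 48, 37, 40, 77]
sift down from index 3: already satisfies heap property
sift down from index 2:
  76 vs smaller child 42 at index 5, swap → [85, 31, 42, 11, 16, 76, 46, 34, 48, 37, 40, 77]
sift down from index 1:
  31 vs smaller child 11 at index 3, swap → [85, 11, 42, 31, 16, 76, 46, 34, 48, 37, 40, 77]
sift down from index 0:
  85 vs smaller child 11 at index 1, swap → [11, 85, 42, 31, 16, 76, 46, 34, 48, 37, 40, 77]
  85 vs smaller child 16 at index 4, swap → [11, 16, 42, 31, 85, 76, 46, 34, 48, 37, 40, 77]
  85 vs smaller child 37 at index 9, swap → [11, 16, 42, 31, 37, 76, 46, 34, 48, 85, 40, 77]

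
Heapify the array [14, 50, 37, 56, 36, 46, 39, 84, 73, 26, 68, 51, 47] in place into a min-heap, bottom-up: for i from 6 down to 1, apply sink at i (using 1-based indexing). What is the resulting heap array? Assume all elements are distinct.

sift down from index 6: already satisfies heap property
sift down from index 5:
  36 vs smaller child 26 at index 10, swap → [14, 50, 37, 56, 26, 46, 39, 84, 73, 36, 68, 51, 47]
sift down from index 4: already satisfies heap property
sift down from index 3: already satisfies heap property
sift down from index 2:
  50 vs smaller child 26 at index 5, swap → [14, 26, 37, 56, 50, 46, 39, 84, 73, 36, 68, 51, 47]
  50 vs smaller child 36 at index 10, swap → [14, 26, 37, 56, 36, 46, 39, 84, 73, 50, 68, 51, 47]
sift down from index 1: already satisfies heap property

[14, 26, 37, 56, 36, 46, 39, 84, 73, 50, 68, 51, 47]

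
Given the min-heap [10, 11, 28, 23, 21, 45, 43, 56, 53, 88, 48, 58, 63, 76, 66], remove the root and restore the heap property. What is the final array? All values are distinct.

remove root 10; move last element 66 to root → [66, 11, 28, 23, 21, 45, 43, 56, 53, 88, 48, 58, 63, 76]
66 vs smaller child 11 at index 1, swap → [11, 66, 28, 23, 21, 45, 43, 56, 53, 88, 48, 58, 63, 76]
66 vs smaller child 21 at index 4, swap → [11, 21, 28, 23, 66, 45, 43, 56, 53, 88, 48, 58, 63, 76]
66 vs smaller child 48 at index 10, swap → [11, 21, 28, 23, 48, 45, 43, 56, 53, 88, 66, 58, 63, 76]

[11, 21, 28, 23, 48, 45, 43, 56, 53, 88, 66, 58, 63, 76]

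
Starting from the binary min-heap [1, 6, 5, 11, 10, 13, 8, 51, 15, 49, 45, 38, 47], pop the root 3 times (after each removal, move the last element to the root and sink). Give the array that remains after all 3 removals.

extract-min #1 returns 1:
  remove root 1; move last element 47 to root → [47, 6, 5, 11, 10, 13, 8, 51, 15, 49, 45, 38]
  47 vs smaller child 5 at index 2, swap → [5, 6, 47, 11, 10, 13, 8, 51, 15, 49, 45, 38]
  47 vs smaller child 8 at index 6, swap → [5, 6, 8, 11, 10, 13, 47, 51, 15, 49, 45, 38]
extract-min #2 returns 5:
  remove root 5; move last element 38 to root → [38, 6, 8, 11, 10, 13, 47, 51, 15, 49, 45]
  38 vs smaller child 6 at index 1, swap → [6, 38, 8, 11, 10, 13, 47, 51, 15, 49, 45]
  38 vs smaller child 10 at index 4, swap → [6, 10, 8, 11, 38, 13, 47, 51, 15, 49, 45]
extract-min #3 returns 6:
  remove root 6; move last element 45 to root → [45, 10, 8, 11, 38, 13, 47, 51, 15, 49]
  45 vs smaller child 8 at index 2, swap → [8, 10, 45, 11, 38, 13, 47, 51, 15, 49]
  45 vs smaller child 13 at index 5, swap → [8, 10, 13, 11, 38, 45, 47, 51, 15, 49]

[8, 10, 13, 11, 38, 45, 47, 51, 15, 49]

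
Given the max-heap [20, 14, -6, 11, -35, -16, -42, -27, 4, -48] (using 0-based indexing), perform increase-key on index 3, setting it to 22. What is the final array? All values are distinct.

set index 3 from 11 to 22 → [20, 14, -6, 22, -35, -16, -42, -27, 4, -48]
22 > parent 14 at index 1, swap → [20, 22, -6, 14, -35, -16, -42, -27, 4, -48]
22 > parent 20 at index 0, swap → [22, 20, -6, 14, -35, -16, -42, -27, 4, -48]

[22, 20, -6, 14, -35, -16, -42, -27, 4, -48]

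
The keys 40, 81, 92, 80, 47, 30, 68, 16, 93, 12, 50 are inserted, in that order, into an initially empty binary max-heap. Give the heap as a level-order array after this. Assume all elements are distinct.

Insert 40:
  append 40 at index 0 → [40] (no swap needed)
Insert 81:
  append 81 at index 1 → [40, 81]
  81 > parent 40 at index 0, swap → [81, 40]
Insert 92:
  append 92 at index 2 → [81, 40, 92]
  92 > parent 81 at index 0, swap → [92, 40, 81]
Insert 80:
  append 80 at index 3 → [92, 40, 81, 80]
  80 > parent 40 at index 1, swap → [92, 80, 81, 40]
Insert 47:
  append 47 at index 4 → [92, 80, 81, 40, 47] (no swap needed)
Insert 30:
  append 30 at index 5 → [92, 80, 81, 40, 47, 30] (no swap needed)
Insert 68:
  append 68 at index 6 → [92, 80, 81, 40, 47, 30, 68] (no swap needed)
Insert 16:
  append 16 at index 7 → [92, 80, 81, 40, 47, 30, 68, 16] (no swap needed)
Insert 93:
  append 93 at index 8 → [92, 80, 81, 40, 47, 30, 68, 16, 93]
  93 > parent 40 at index 3, swap → [92, 80, 81, 93, 47, 30, 68, 16, 40]
  93 > parent 80 at index 1, swap → [92, 93, 81, 80, 47, 30, 68, 16, 40]
  93 > parent 92 at index 0, swap → [93, 92, 81, 80, 47, 30, 68, 16, 40]
Insert 12:
  append 12 at index 9 → [93, 92, 81, 80, 47, 30, 68, 16, 40, 12] (no swap needed)
Insert 50:
  append 50 at index 10 → [93, 92, 81, 80, 47, 30, 68, 16, 40, 12, 50]
  50 > parent 47 at index 4, swap → [93, 92, 81, 80, 50, 30, 68, 16, 40, 12, 47]

[93, 92, 81, 80, 50, 30, 68, 16, 40, 12, 47]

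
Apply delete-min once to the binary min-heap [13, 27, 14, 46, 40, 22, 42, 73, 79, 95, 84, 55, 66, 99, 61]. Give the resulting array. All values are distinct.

remove root 13; move last element 61 to root → [61, 27, 14, 46, 40, 22, 42, 73, 79, 95, 84, 55, 66, 99]
61 vs smaller child 14 at index 2, swap → [14, 27, 61, 46, 40, 22, 42, 73, 79, 95, 84, 55, 66, 99]
61 vs smaller child 22 at index 5, swap → [14, 27, 22, 46, 40, 61, 42, 73, 79, 95, 84, 55, 66, 99]
61 vs smaller child 55 at index 11, swap → [14, 27, 22, 46, 40, 55, 42, 73, 79, 95, 84, 61, 66, 99]

[14, 27, 22, 46, 40, 55, 42, 73, 79, 95, 84, 61, 66, 99]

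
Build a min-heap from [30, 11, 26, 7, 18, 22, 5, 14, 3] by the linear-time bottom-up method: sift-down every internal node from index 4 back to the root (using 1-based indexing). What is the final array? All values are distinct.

[3, 7, 5, 11, 18, 22, 26, 14, 30]

sift down from index 4:
  7 vs smaller child 3 at index 9, swap → [30, 11, 26, 3, 18, 22, 5, 14, 7]
sift down from index 3:
  26 vs smaller child 5 at index 7, swap → [30, 11, 5, 3, 18, 22, 26, 14, 7]
sift down from index 2:
  11 vs smaller child 3 at index 4, swap → [30, 3, 5, 11, 18, 22, 26, 14, 7]
  11 vs smaller child 7 at index 9, swap → [30, 3, 5, 7, 18, 22, 26, 14, 11]
sift down from index 1:
  30 vs smaller child 3 at index 2, swap → [3, 30, 5, 7, 18, 22, 26, 14, 11]
  30 vs smaller child 7 at index 4, swap → [3, 7, 5, 30, 18, 22, 26, 14, 11]
  30 vs smaller child 11 at index 9, swap → [3, 7, 5, 11, 18, 22, 26, 14, 30]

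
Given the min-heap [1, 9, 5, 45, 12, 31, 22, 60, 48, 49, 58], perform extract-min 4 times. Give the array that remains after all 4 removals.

[22, 45, 31, 48, 49, 60, 58]

extract-min #1 returns 1:
  remove root 1; move last element 58 to root → [58, 9, 5, 45, 12, 31, 22, 60, 48, 49]
  58 vs smaller child 5 at index 2, swap → [5, 9, 58, 45, 12, 31, 22, 60, 48, 49]
  58 vs smaller child 22 at index 6, swap → [5, 9, 22, 45, 12, 31, 58, 60, 48, 49]
extract-min #2 returns 5:
  remove root 5; move last element 49 to root → [49, 9, 22, 45, 12, 31, 58, 60, 48]
  49 vs smaller child 9 at index 1, swap → [9, 49, 22, 45, 12, 31, 58, 60, 48]
  49 vs smaller child 12 at index 4, swap → [9, 12, 22, 45, 49, 31, 58, 60, 48]
extract-min #3 returns 9:
  remove root 9; move last element 48 to root → [48, 12, 22, 45, 49, 31, 58, 60]
  48 vs smaller child 12 at index 1, swap → [12, 48, 22, 45, 49, 31, 58, 60]
  48 vs smaller child 45 at index 3, swap → [12, 45, 22, 48, 49, 31, 58, 60]
extract-min #4 returns 12:
  remove root 12; move last element 60 to root → [60, 45, 22, 48, 49, 31, 58]
  60 vs smaller child 22 at index 2, swap → [22, 45, 60, 48, 49, 31, 58]
  60 vs smaller child 31 at index 5, swap → [22, 45, 31, 48, 49, 60, 58]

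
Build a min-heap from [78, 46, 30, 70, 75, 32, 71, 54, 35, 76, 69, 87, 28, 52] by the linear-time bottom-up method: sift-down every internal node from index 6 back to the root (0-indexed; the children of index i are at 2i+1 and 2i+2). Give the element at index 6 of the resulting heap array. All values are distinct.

52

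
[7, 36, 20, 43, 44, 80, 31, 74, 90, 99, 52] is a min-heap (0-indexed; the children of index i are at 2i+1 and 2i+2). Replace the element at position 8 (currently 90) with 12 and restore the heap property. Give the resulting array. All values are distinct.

set index 8 from 90 to 12 → [7, 36, 20, 43, 44, 80, 31, 74, 12, 99, 52]
12 < parent 43 at index 3, swap → [7, 36, 20, 12, 44, 80, 31, 74, 43, 99, 52]
12 < parent 36 at index 1, swap → [7, 12, 20, 36, 44, 80, 31, 74, 43, 99, 52]

[7, 12, 20, 36, 44, 80, 31, 74, 43, 99, 52]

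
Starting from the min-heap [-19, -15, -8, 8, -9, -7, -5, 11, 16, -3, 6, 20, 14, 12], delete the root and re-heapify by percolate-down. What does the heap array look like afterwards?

remove root -19; move last element 12 to root → [12, -15, -8, 8, -9, -7, -5, 11, 16, -3, 6, 20, 14]
12 vs smaller child -15 at index 1, swap → [-15, 12, -8, 8, -9, -7, -5, 11, 16, -3, 6, 20, 14]
12 vs smaller child -9 at index 4, swap → [-15, -9, -8, 8, 12, -7, -5, 11, 16, -3, 6, 20, 14]
12 vs smaller child -3 at index 9, swap → [-15, -9, -8, 8, -3, -7, -5, 11, 16, 12, 6, 20, 14]

[-15, -9, -8, 8, -3, -7, -5, 11, 16, 12, 6, 20, 14]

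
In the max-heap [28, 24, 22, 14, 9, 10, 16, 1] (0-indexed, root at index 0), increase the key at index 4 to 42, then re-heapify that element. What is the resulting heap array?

[42, 28, 22, 14, 24, 10, 16, 1]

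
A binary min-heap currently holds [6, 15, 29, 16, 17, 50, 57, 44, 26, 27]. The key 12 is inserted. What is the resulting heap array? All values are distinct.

append 12 at index 10 → [6, 15, 29, 16, 17, 50, 57, 44, 26, 27, 12]
12 < parent 17 at index 4, swap → [6, 15, 29, 16, 12, 50, 57, 44, 26, 27, 17]
12 < parent 15 at index 1, swap → [6, 12, 29, 16, 15, 50, 57, 44, 26, 27, 17]

[6, 12, 29, 16, 15, 50, 57, 44, 26, 27, 17]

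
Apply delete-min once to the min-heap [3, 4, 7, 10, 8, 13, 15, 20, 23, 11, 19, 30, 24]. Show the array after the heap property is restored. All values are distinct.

[4, 8, 7, 10, 11, 13, 15, 20, 23, 24, 19, 30]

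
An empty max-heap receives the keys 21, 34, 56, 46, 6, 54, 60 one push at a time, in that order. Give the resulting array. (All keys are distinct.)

[60, 46, 56, 21, 6, 34, 54]

Insert 21:
  append 21 at index 0 → [21] (no swap needed)
Insert 34:
  append 34 at index 1 → [21, 34]
  34 > parent 21 at index 0, swap → [34, 21]
Insert 56:
  append 56 at index 2 → [34, 21, 56]
  56 > parent 34 at index 0, swap → [56, 21, 34]
Insert 46:
  append 46 at index 3 → [56, 21, 34, 46]
  46 > parent 21 at index 1, swap → [56, 46, 34, 21]
Insert 6:
  append 6 at index 4 → [56, 46, 34, 21, 6] (no swap needed)
Insert 54:
  append 54 at index 5 → [56, 46, 34, 21, 6, 54]
  54 > parent 34 at index 2, swap → [56, 46, 54, 21, 6, 34]
Insert 60:
  append 60 at index 6 → [56, 46, 54, 21, 6, 34, 60]
  60 > parent 54 at index 2, swap → [56, 46, 60, 21, 6, 34, 54]
  60 > parent 56 at index 0, swap → [60, 46, 56, 21, 6, 34, 54]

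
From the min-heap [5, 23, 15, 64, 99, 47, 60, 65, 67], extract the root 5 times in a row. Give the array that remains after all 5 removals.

[64, 65, 67, 99]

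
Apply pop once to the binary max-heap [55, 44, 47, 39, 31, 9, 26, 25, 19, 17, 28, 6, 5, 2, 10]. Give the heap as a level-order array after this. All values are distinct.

[47, 44, 26, 39, 31, 9, 10, 25, 19, 17, 28, 6, 5, 2]

remove root 55; move last element 10 to root → [10, 44, 47, 39, 31, 9, 26, 25, 19, 17, 28, 6, 5, 2]
10 vs larger child 47 at index 2, swap → [47, 44, 10, 39, 31, 9, 26, 25, 19, 17, 28, 6, 5, 2]
10 vs larger child 26 at index 6, swap → [47, 44, 26, 39, 31, 9, 10, 25, 19, 17, 28, 6, 5, 2]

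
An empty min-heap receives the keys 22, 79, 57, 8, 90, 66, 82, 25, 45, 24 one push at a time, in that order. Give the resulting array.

[8, 22, 57, 25, 24, 66, 82, 79, 45, 90]

Insert 22:
  append 22 at index 0 → [22] (no swap needed)
Insert 79:
  append 79 at index 1 → [22, 79] (no swap needed)
Insert 57:
  append 57 at index 2 → [22, 79, 57] (no swap needed)
Insert 8:
  append 8 at index 3 → [22, 79, 57, 8]
  8 < parent 79 at index 1, swap → [22, 8, 57, 79]
  8 < parent 22 at index 0, swap → [8, 22, 57, 79]
Insert 90:
  append 90 at index 4 → [8, 22, 57, 79, 90] (no swap needed)
Insert 66:
  append 66 at index 5 → [8, 22, 57, 79, 90, 66] (no swap needed)
Insert 82:
  append 82 at index 6 → [8, 22, 57, 79, 90, 66, 82] (no swap needed)
Insert 25:
  append 25 at index 7 → [8, 22, 57, 79, 90, 66, 82, 25]
  25 < parent 79 at index 3, swap → [8, 22, 57, 25, 90, 66, 82, 79]
Insert 45:
  append 45 at index 8 → [8, 22, 57, 25, 90, 66, 82, 79, 45] (no swap needed)
Insert 24:
  append 24 at index 9 → [8, 22, 57, 25, 90, 66, 82, 79, 45, 24]
  24 < parent 90 at index 4, swap → [8, 22, 57, 25, 24, 66, 82, 79, 45, 90]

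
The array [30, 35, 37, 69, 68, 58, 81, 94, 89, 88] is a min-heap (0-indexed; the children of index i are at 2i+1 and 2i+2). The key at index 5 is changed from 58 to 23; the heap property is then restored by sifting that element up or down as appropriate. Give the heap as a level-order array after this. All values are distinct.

set index 5 from 58 to 23 → [30, 35, 37, 69, 68, 23, 81, 94, 89, 88]
23 < parent 37 at index 2, swap → [30, 35, 23, 69, 68, 37, 81, 94, 89, 88]
23 < parent 30 at index 0, swap → [23, 35, 30, 69, 68, 37, 81, 94, 89, 88]

[23, 35, 30, 69, 68, 37, 81, 94, 89, 88]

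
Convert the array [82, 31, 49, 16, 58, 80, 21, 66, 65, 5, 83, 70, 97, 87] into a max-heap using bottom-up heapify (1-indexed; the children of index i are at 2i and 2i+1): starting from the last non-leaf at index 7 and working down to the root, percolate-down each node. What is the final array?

sift down from index 7:
  21 vs only child 87 at index 14, swap → [82, 31, 49, 16, 58, 80, 87, 66, 65, 5, 83, 70, 97, 21]
sift down from index 6:
  80 vs larger child 97 at index 13, swap → [82, 31, 49, 16, 58, 97, 87, 66, 65, 5, 83, 70, 80, 21]
sift down from index 5:
  58 vs larger child 83 at index 11, swap → [82, 31, 49, 16, 83, 97, 87, 66, 65, 5, 58, 70, 80, 21]
sift down from index 4:
  16 vs larger child 66 at index 8, swap → [82, 31, 49, 66, 83, 97, 87, 16, 65, 5, 58, 70, 80, 21]
sift down from index 3:
  49 vs larger child 97 at index 6, swap → [82, 31, 97, 66, 83, 49, 87, 16, 65, 5, 58, 70, 80, 21]
  49 vs larger child 80 at index 13, swap → [82, 31, 97, 66, 83, 80, 87, 16, 65, 5, 58, 70, 49, 21]
sift down from index 2:
  31 vs larger child 83 at index 5, swap → [82, 83, 97, 66, 31, 80, 87, 16, 65, 5, 58, 70, 49, 21]
  31 vs larger child 58 at index 11, swap → [82, 83, 97, 66, 58, 80, 87, 16, 65, 5, 31, 70, 49, 21]
sift down from index 1:
  82 vs larger child 97 at index 3, swap → [97, 83, 82, 66, 58, 80, 87, 16, 65, 5, 31, 70, 49, 21]
  82 vs larger child 87 at index 7, swap → [97, 83, 87, 66, 58, 80, 82, 16, 65, 5, 31, 70, 49, 21]

[97, 83, 87, 66, 58, 80, 82, 16, 65, 5, 31, 70, 49, 21]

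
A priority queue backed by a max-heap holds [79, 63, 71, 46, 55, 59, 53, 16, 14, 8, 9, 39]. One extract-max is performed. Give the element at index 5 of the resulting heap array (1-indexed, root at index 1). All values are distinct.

55

remove root 79; move last element 39 to root → [39, 63, 71, 46, 55, 59, 53, 16, 14, 8, 9]
39 vs larger child 71 at index 3, swap → [71, 63, 39, 46, 55, 59, 53, 16, 14, 8, 9]
39 vs larger child 59 at index 6, swap → [71, 63, 59, 46, 55, 39, 53, 16, 14, 8, 9]
resulting array: [71, 63, 59, 46, 55, 39, 53, 16, 14, 8, 9]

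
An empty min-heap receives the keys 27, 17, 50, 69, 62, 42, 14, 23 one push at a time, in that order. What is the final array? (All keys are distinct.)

[14, 23, 17, 27, 62, 50, 42, 69]

Insert 27:
  append 27 at index 0 → [27] (no swap needed)
Insert 17:
  append 17 at index 1 → [27, 17]
  17 < parent 27 at index 0, swap → [17, 27]
Insert 50:
  append 50 at index 2 → [17, 27, 50] (no swap needed)
Insert 69:
  append 69 at index 3 → [17, 27, 50, 69] (no swap needed)
Insert 62:
  append 62 at index 4 → [17, 27, 50, 69, 62] (no swap needed)
Insert 42:
  append 42 at index 5 → [17, 27, 50, 69, 62, 42]
  42 < parent 50 at index 2, swap → [17, 27, 42, 69, 62, 50]
Insert 14:
  append 14 at index 6 → [17, 27, 42, 69, 62, 50, 14]
  14 < parent 42 at index 2, swap → [17, 27, 14, 69, 62, 50, 42]
  14 < parent 17 at index 0, swap → [14, 27, 17, 69, 62, 50, 42]
Insert 23:
  append 23 at index 7 → [14, 27, 17, 69, 62, 50, 42, 23]
  23 < parent 69 at index 3, swap → [14, 27, 17, 23, 62, 50, 42, 69]
  23 < parent 27 at index 1, swap → [14, 23, 17, 27, 62, 50, 42, 69]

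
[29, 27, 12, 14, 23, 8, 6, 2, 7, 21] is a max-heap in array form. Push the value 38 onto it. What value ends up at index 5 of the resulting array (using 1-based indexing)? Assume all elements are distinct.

27

append 38 at index 11 → [29, 27, 12, 14, 23, 8, 6, 2, 7, 21, 38]
38 > parent 23 at index 5, swap → [29, 27, 12, 14, 38, 8, 6, 2, 7, 21, 23]
38 > parent 27 at index 2, swap → [29, 38, 12, 14, 27, 8, 6, 2, 7, 21, 23]
38 > parent 29 at index 1, swap → [38, 29, 12, 14, 27, 8, 6, 2, 7, 21, 23]
resulting array: [38, 29, 12, 14, 27, 8, 6, 2, 7, 21, 23]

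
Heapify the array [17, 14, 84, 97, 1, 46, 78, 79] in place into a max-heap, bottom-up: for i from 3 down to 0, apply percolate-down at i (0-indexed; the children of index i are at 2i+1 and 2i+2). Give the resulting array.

sift down from index 3: already satisfies heap property
sift down from index 2: already satisfies heap property
sift down from index 1:
  14 vs larger child 97 at index 3, swap → [17, 97, 84, 14, 1, 46, 78, 79]
  14 vs only child 79 at index 7, swap → [17, 97, 84, 79, 1, 46, 78, 14]
sift down from index 0:
  17 vs larger child 97 at index 1, swap → [97, 17, 84, 79, 1, 46, 78, 14]
  17 vs larger child 79 at index 3, swap → [97, 79, 84, 17, 1, 46, 78, 14]

[97, 79, 84, 17, 1, 46, 78, 14]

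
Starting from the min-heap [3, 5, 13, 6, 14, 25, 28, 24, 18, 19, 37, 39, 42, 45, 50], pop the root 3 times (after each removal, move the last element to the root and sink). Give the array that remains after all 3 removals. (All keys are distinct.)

[13, 14, 25, 18, 19, 39, 28, 24, 50, 45, 37, 42]

extract-min #1 returns 3:
  remove root 3; move last element 50 to root → [50, 5, 13, 6, 14, 25, 28, 24, 18, 19, 37, 39, 42, 45]
  50 vs smaller child 5 at index 1, swap → [5, 50, 13, 6, 14, 25, 28, 24, 18, 19, 37, 39, 42, 45]
  50 vs smaller child 6 at index 3, swap → [5, 6, 13, 50, 14, 25, 28, 24, 18, 19, 37, 39, 42, 45]
  50 vs smaller child 18 at index 8, swap → [5, 6, 13, 18, 14, 25, 28, 24, 50, 19, 37, 39, 42, 45]
extract-min #2 returns 5:
  remove root 5; move last element 45 to root → [45, 6, 13, 18, 14, 25, 28, 24, 50, 19, 37, 39, 42]
  45 vs smaller child 6 at index 1, swap → [6, 45, 13, 18, 14, 25, 28, 24, 50, 19, 37, 39, 42]
  45 vs smaller child 14 at index 4, swap → [6, 14, 13, 18, 45, 25, 28, 24, 50, 19, 37, 39, 42]
  45 vs smaller child 19 at index 9, swap → [6, 14, 13, 18, 19, 25, 28, 24, 50, 45, 37, 39, 42]
extract-min #3 returns 6:
  remove root 6; move last element 42 to root → [42, 14, 13, 18, 19, 25, 28, 24, 50, 45, 37, 39]
  42 vs smaller child 13 at index 2, swap → [13, 14, 42, 18, 19, 25, 28, 24, 50, 45, 37, 39]
  42 vs smaller child 25 at index 5, swap → [13, 14, 25, 18, 19, 42, 28, 24, 50, 45, 37, 39]
  42 vs only child 39 at index 11, swap → [13, 14, 25, 18, 19, 39, 28, 24, 50, 45, 37, 42]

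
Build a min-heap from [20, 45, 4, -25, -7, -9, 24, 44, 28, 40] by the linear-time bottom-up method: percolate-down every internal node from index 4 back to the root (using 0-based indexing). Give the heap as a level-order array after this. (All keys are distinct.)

[-25, -7, -9, 28, 20, 4, 24, 44, 45, 40]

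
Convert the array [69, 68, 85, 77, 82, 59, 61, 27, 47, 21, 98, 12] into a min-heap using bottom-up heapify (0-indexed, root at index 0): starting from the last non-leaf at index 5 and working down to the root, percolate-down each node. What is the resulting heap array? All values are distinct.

[12, 21, 59, 27, 68, 69, 61, 77, 47, 82, 98, 85]

sift down from index 5:
  59 vs only child 12 at index 11, swap → [69, 68, 85, 77, 82, 12, 61, 27, 47, 21, 98, 59]
sift down from index 4:
  82 vs smaller child 21 at index 9, swap → [69, 68, 85, 77, 21, 12, 61, 27, 47, 82, 98, 59]
sift down from index 3:
  77 vs smaller child 27 at index 7, swap → [69, 68, 85, 27, 21, 12, 61, 77, 47, 82, 98, 59]
sift down from index 2:
  85 vs smaller child 12 at index 5, swap → [69, 68, 12, 27, 21, 85, 61, 77, 47, 82, 98, 59]
  85 vs only child 59 at index 11, swap → [69, 68, 12, 27, 21, 59, 61, 77, 47, 82, 98, 85]
sift down from index 1:
  68 vs smaller child 21 at index 4, swap → [69, 21, 12, 27, 68, 59, 61, 77, 47, 82, 98, 85]
sift down from index 0:
  69 vs smaller child 12 at index 2, swap → [12, 21, 69, 27, 68, 59, 61, 77, 47, 82, 98, 85]
  69 vs smaller child 59 at index 5, swap → [12, 21, 59, 27, 68, 69, 61, 77, 47, 82, 98, 85]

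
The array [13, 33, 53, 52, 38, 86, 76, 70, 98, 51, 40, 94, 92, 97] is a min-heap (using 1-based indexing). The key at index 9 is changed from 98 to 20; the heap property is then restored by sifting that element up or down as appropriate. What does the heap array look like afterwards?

[13, 20, 53, 33, 38, 86, 76, 70, 52, 51, 40, 94, 92, 97]

set index 9 from 98 to 20 → [13, 33, 53, 52, 38, 86, 76, 70, 20, 51, 40, 94, 92, 97]
20 < parent 52 at index 4, swap → [13, 33, 53, 20, 38, 86, 76, 70, 52, 51, 40, 94, 92, 97]
20 < parent 33 at index 2, swap → [13, 20, 53, 33, 38, 86, 76, 70, 52, 51, 40, 94, 92, 97]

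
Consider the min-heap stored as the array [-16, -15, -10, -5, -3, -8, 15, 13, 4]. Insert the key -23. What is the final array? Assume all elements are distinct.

append -23 at index 9 → [-16, -15, -10, -5, -3, -8, 15, 13, 4, -23]
-23 < parent -3 at index 4, swap → [-16, -15, -10, -5, -23, -8, 15, 13, 4, -3]
-23 < parent -15 at index 1, swap → [-16, -23, -10, -5, -15, -8, 15, 13, 4, -3]
-23 < parent -16 at index 0, swap → [-23, -16, -10, -5, -15, -8, 15, 13, 4, -3]

[-23, -16, -10, -5, -15, -8, 15, 13, 4, -3]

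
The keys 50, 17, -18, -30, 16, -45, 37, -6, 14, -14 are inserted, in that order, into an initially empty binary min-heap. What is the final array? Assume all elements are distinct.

Insert 50:
  append 50 at index 0 → [50] (no swap needed)
Insert 17:
  append 17 at index 1 → [50, 17]
  17 < parent 50 at index 0, swap → [17, 50]
Insert -18:
  append -18 at index 2 → [17, 50, -18]
  -18 < parent 17 at index 0, swap → [-18, 50, 17]
Insert -30:
  append -30 at index 3 → [-18, 50, 17, -30]
  -30 < parent 50 at index 1, swap → [-18, -30, 17, 50]
  -30 < parent -18 at index 0, swap → [-30, -18, 17, 50]
Insert 16:
  append 16 at index 4 → [-30, -18, 17, 50, 16] (no swap needed)
Insert -45:
  append -45 at index 5 → [-30, -18, 17, 50, 16, -45]
  -45 < parent 17 at index 2, swap → [-30, -18, -45, 50, 16, 17]
  -45 < parent -30 at index 0, swap → [-45, -18, -30, 50, 16, 17]
Insert 37:
  append 37 at index 6 → [-45, -18, -30, 50, 16, 17, 37] (no swap needed)
Insert -6:
  append -6 at index 7 → [-45, -18, -30, 50, 16, 17, 37, -6]
  -6 < parent 50 at index 3, swap → [-45, -18, -30, -6, 16, 17, 37, 50]
Insert 14:
  append 14 at index 8 → [-45, -18, -30, -6, 16, 17, 37, 50, 14] (no swap needed)
Insert -14:
  append -14 at index 9 → [-45, -18, -30, -6, 16, 17, 37, 50, 14, -14]
  -14 < parent 16 at index 4, swap → [-45, -18, -30, -6, -14, 17, 37, 50, 14, 16]

[-45, -18, -30, -6, -14, 17, 37, 50, 14, 16]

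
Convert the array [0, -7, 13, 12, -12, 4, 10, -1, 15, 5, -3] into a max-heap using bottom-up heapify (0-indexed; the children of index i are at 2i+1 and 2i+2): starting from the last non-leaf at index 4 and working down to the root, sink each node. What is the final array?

[15, 12, 13, 0, 5, 4, 10, -1, -7, -12, -3]

sift down from index 4:
  -12 vs larger child 5 at index 9, swap → [0, -7, 13, 12, 5, 4, 10, -1, 15, -12, -3]
sift down from index 3:
  12 vs larger child 15 at index 8, swap → [0, -7, 13, 15, 5, 4, 10, -1, 12, -12, -3]
sift down from index 2: already satisfies heap property
sift down from index 1:
  -7 vs larger child 15 at index 3, swap → [0, 15, 13, -7, 5, 4, 10, -1, 12, -12, -3]
  -7 vs larger child 12 at index 8, swap → [0, 15, 13, 12, 5, 4, 10, -1, -7, -12, -3]
sift down from index 0:
  0 vs larger child 15 at index 1, swap → [15, 0, 13, 12, 5, 4, 10, -1, -7, -12, -3]
  0 vs larger child 12 at index 3, swap → [15, 12, 13, 0, 5, 4, 10, -1, -7, -12, -3]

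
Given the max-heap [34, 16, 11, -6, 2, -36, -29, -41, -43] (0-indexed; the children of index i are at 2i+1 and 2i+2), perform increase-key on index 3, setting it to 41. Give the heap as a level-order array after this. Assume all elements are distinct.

set index 3 from -6 to 41 → [34, 16, 11, 41, 2, -36, -29, -41, -43]
41 > parent 16 at index 1, swap → [34, 41, 11, 16, 2, -36, -29, -41, -43]
41 > parent 34 at index 0, swap → [41, 34, 11, 16, 2, -36, -29, -41, -43]

[41, 34, 11, 16, 2, -36, -29, -41, -43]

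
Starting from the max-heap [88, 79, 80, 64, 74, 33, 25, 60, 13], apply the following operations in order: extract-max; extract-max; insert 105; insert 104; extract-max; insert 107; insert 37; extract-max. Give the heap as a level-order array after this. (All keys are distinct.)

extract-max → returns 88:
  remove root 88; move last element 13 to root → [13, 79, 80, 64, 74, 33, 25, 60]
  13 vs larger child 80 at index 2, swap → [80, 79, 13, 64, 74, 33, 25, 60]
  13 vs larger child 33 at index 5, swap → [80, 79, 33, 64, 74, 13, 25, 60]
extract-max → returns 80:
  remove root 80; move last element 60 to root → [60, 79, 33, 64, 74, 13, 25]
  60 vs larger child 79 at index 1, swap → [79, 60, 33, 64, 74, 13, 25]
  60 vs larger child 74 at index 4, swap → [79, 74, 33, 64, 60, 13, 25]
insert 105:
  append 105 at index 7 → [79, 74, 33, 64, 60, 13, 25, 105]
  105 > parent 64 at index 3, swap → [79, 74, 33, 105, 60, 13, 25, 64]
  105 > parent 74 at index 1, swap → [79, 105, 33, 74, 60, 13, 25, 64]
  105 > parent 79 at index 0, swap → [105, 79, 33, 74, 60, 13, 25, 64]
insert 104:
  append 104 at index 8 → [105, 79, 33, 74, 60, 13, 25, 64, 104]
  104 > parent 74 at index 3, swap → [105, 79, 33, 104, 60, 13, 25, 64, 74]
  104 > parent 79 at index 1, swap → [105, 104, 33, 79, 60, 13, 25, 64, 74]
extract-max → returns 105:
  remove root 105; move last element 74 to root → [74, 104, 33, 79, 60, 13, 25, 64]
  74 vs larger child 104 at index 1, swap → [104, 74, 33, 79, 60, 13, 25, 64]
  74 vs larger child 79 at index 3, swap → [104, 79, 33, 74, 60, 13, 25, 64]
insert 107:
  append 107 at index 8 → [104, 79, 33, 74, 60, 13, 25, 64, 107]
  107 > parent 74 at index 3, swap → [104, 79, 33, 107, 60, 13, 25, 64, 74]
  107 > parent 79 at index 1, swap → [104, 107, 33, 79, 60, 13, 25, 64, 74]
  107 > parent 104 at index 0, swap → [107, 104, 33, 79, 60, 13, 25, 64, 74]
insert 37:
  append 37 at index 9 → [107, 104, 33, 79, 60, 13, 25, 64, 74, 37] (no swap needed)
extract-max → returns 107:
  remove root 107; move last element 37 to root → [37, 104, 33, 79, 60, 13, 25, 64, 74]
  37 vs larger child 104 at index 1, swap → [104, 37, 33, 79, 60, 13, 25, 64, 74]
  37 vs larger child 79 at index 3, swap → [104, 79, 33, 37, 60, 13, 25, 64, 74]
  37 vs larger child 74 at index 8, swap → [104, 79, 33, 74, 60, 13, 25, 64, 37]

[104, 79, 33, 74, 60, 13, 25, 64, 37]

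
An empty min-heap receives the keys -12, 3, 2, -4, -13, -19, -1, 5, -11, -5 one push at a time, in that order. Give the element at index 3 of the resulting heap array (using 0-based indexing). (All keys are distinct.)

Insert -12:
  append -12 at index 0 → [-12] (no swap needed)
Insert 3:
  append 3 at index 1 → [-12, 3] (no swap needed)
Insert 2:
  append 2 at index 2 → [-12, 3, 2] (no swap needed)
Insert -4:
  append -4 at index 3 → [-12, 3, 2, -4]
  -4 < parent 3 at index 1, swap → [-12, -4, 2, 3]
Insert -13:
  append -13 at index 4 → [-12, -4, 2, 3, -13]
  -13 < parent -4 at index 1, swap → [-12, -13, 2, 3, -4]
  -13 < parent -12 at index 0, swap → [-13, -12, 2, 3, -4]
Insert -19:
  append -19 at index 5 → [-13, -12, 2, 3, -4, -19]
  -19 < parent 2 at index 2, swap → [-13, -12, -19, 3, -4, 2]
  -19 < parent -13 at index 0, swap → [-19, -12, -13, 3, -4, 2]
Insert -1:
  append -1 at index 6 → [-19, -12, -13, 3, -4, 2, -1] (no swap needed)
Insert 5:
  append 5 at index 7 → [-19, -12, -13, 3, -4, 2, -1, 5] (no swap needed)
Insert -11:
  append -11 at index 8 → [-19, -12, -13, 3, -4, 2, -1, 5, -11]
  -11 < parent 3 at index 3, swap → [-19, -12, -13, -11, -4, 2, -1, 5, 3]
Insert -5:
  append -5 at index 9 → [-19, -12, -13, -11, -4, 2, -1, 5, 3, -5]
  -5 < parent -4 at index 4, swap → [-19, -12, -13, -11, -5, 2, -1, 5, 3, -4]
resulting array: [-19, -12, -13, -11, -5, 2, -1, 5, 3, -4]

-11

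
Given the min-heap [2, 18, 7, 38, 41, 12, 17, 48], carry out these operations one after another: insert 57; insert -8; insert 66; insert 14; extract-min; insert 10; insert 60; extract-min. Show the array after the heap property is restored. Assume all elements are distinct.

[7, 14, 10, 38, 18, 12, 17, 48, 57, 41, 66, 60]

insert 57:
  append 57 at index 8 → [2, 18, 7, 38, 41, 12, 17, 48, 57] (no swap needed)
insert -8:
  append -8 at index 9 → [2, 18, 7, 38, 41, 12, 17, 48, 57, -8]
  -8 < parent 41 at index 4, swap → [2, 18, 7, 38, -8, 12, 17, 48, 57, 41]
  -8 < parent 18 at index 1, swap → [2, -8, 7, 38, 18, 12, 17, 48, 57, 41]
  -8 < parent 2 at index 0, swap → [-8, 2, 7, 38, 18, 12, 17, 48, 57, 41]
insert 66:
  append 66 at index 10 → [-8, 2, 7, 38, 18, 12, 17, 48, 57, 41, 66] (no swap needed)
insert 14:
  append 14 at index 11 → [-8, 2, 7, 38, 18, 12, 17, 48, 57, 41, 66, 14] (no swap needed)
extract-min → returns -8:
  remove root -8; move last element 14 to root → [14, 2, 7, 38, 18, 12, 17, 48, 57, 41, 66]
  14 vs smaller child 2 at index 1, swap → [2, 14, 7, 38, 18, 12, 17, 48, 57, 41, 66]
insert 10:
  append 10 at index 11 → [2, 14, 7, 38, 18, 12, 17, 48, 57, 41, 66, 10]
  10 < parent 12 at index 5, swap → [2, 14, 7, 38, 18, 10, 17, 48, 57, 41, 66, 12]
insert 60:
  append 60 at index 12 → [2, 14, 7, 38, 18, 10, 17, 48, 57, 41, 66, 12, 60] (no swap needed)
extract-min → returns 2:
  remove root 2; move last element 60 to root → [60, 14, 7, 38, 18, 10, 17, 48, 57, 41, 66, 12]
  60 vs smaller child 7 at index 2, swap → [7, 14, 60, 38, 18, 10, 17, 48, 57, 41, 66, 12]
  60 vs smaller child 10 at index 5, swap → [7, 14, 10, 38, 18, 60, 17, 48, 57, 41, 66, 12]
  60 vs only child 12 at index 11, swap → [7, 14, 10, 38, 18, 12, 17, 48, 57, 41, 66, 60]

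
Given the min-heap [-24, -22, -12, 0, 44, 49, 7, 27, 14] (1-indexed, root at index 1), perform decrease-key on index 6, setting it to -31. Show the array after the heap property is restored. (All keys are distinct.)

[-31, -22, -24, 0, 44, -12, 7, 27, 14]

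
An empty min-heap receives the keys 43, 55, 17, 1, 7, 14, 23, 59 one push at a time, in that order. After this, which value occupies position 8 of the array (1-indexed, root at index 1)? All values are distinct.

59

Insert 43:
  append 43 at index 1 → [43] (no swap needed)
Insert 55:
  append 55 at index 2 → [43, 55] (no swap needed)
Insert 17:
  append 17 at index 3 → [43, 55, 17]
  17 < parent 43 at index 1, swap → [17, 55, 43]
Insert 1:
  append 1 at index 4 → [17, 55, 43, 1]
  1 < parent 55 at index 2, swap → [17, 1, 43, 55]
  1 < parent 17 at index 1, swap → [1, 17, 43, 55]
Insert 7:
  append 7 at index 5 → [1, 17, 43, 55, 7]
  7 < parent 17 at index 2, swap → [1, 7, 43, 55, 17]
Insert 14:
  append 14 at index 6 → [1, 7, 43, 55, 17, 14]
  14 < parent 43 at index 3, swap → [1, 7, 14, 55, 17, 43]
Insert 23:
  append 23 at index 7 → [1, 7, 14, 55, 17, 43, 23] (no swap needed)
Insert 59:
  append 59 at index 8 → [1, 7, 14, 55, 17, 43, 23, 59] (no swap needed)
resulting array: [1, 7, 14, 55, 17, 43, 23, 59]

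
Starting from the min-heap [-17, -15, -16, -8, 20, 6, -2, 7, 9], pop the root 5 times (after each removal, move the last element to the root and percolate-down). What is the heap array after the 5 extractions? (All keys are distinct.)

extract-min #1 returns -17:
  remove root -17; move last element 9 to root → [9, -15, -16, -8, 20, 6, -2, 7]
  9 vs smaller child -16 at index 2, swap → [-16, -15, 9, -8, 20, 6, -2, 7]
  9 vs smaller child -2 at index 6, swap → [-16, -15, -2, -8, 20, 6, 9, 7]
extract-min #2 returns -16:
  remove root -16; move last element 7 to root → [7, -15, -2, -8, 20, 6, 9]
  7 vs smaller child -15 at index 1, swap → [-15, 7, -2, -8, 20, 6, 9]
  7 vs smaller child -8 at index 3, swap → [-15, -8, -2, 7, 20, 6, 9]
extract-min #3 returns -15:
  remove root -15; move last element 9 to root → [9, -8, -2, 7, 20, 6]
  9 vs smaller child -8 at index 1, swap → [-8, 9, -2, 7, 20, 6]
  9 vs smaller child 7 at index 3, swap → [-8, 7, -2, 9, 20, 6]
extract-min #4 returns -8:
  remove root -8; move last element 6 to root → [6, 7, -2, 9, 20]
  6 vs smaller child -2 at index 2, swap → [-2, 7, 6, 9, 20]
extract-min #5 returns -2:
  remove root -2; move last element 20 to root → [20, 7, 6, 9]
  20 vs smaller child 6 at index 2, swap → [6, 7, 20, 9]

[6, 7, 20, 9]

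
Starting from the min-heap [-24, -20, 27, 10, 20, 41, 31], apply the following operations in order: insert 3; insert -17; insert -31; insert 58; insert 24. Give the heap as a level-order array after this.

[-31, -24, 24, -17, -20, 27, 31, 10, 3, 20, 58, 41]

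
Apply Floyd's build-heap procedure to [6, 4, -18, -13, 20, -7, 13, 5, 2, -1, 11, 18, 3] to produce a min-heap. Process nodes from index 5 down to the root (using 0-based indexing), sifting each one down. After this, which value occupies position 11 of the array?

sift down from index 5: already satisfies heap property
sift down from index 4:
  20 vs smaller child -1 at index 9, swap → [6, 4, -18, -13, -1, -7, 13, 5, 2, 20, 11, 18, 3]
sift down from index 3: already satisfies heap property
sift down from index 2: already satisfies heap property
sift down from index 1:
  4 vs smaller child -13 at index 3, swap → [6, -13, -18, 4, -1, -7, 13, 5, 2, 20, 11, 18, 3]
  4 vs smaller child 2 at index 8, swap → [6, -13, -18, 2, -1, -7, 13, 5, 4, 20, 11, 18, 3]
sift down from index 0:
  6 vs smaller child -18 at index 2, swap → [-18, -13, 6, 2, -1, -7, 13, 5, 4, 20, 11, 18, 3]
  6 vs smaller child -7 at index 5, swap → [-18, -13, -7, 2, -1, 6, 13, 5, 4, 20, 11, 18, 3]
  6 vs smaller child 3 at index 12, swap → [-18, -13, -7, 2, -1, 3, 13, 5, 4, 20, 11, 18, 6]
resulting array: [-18, -13, -7, 2, -1, 3, 13, 5, 4, 20, 11, 18, 6]

18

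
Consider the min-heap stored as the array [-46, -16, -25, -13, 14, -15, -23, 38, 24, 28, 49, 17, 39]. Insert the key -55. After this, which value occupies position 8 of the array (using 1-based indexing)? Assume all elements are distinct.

38

append -55 at index 14 → [-46, -16, -25, -13, 14, -15, -23, 38, 24, 28, 49, 17, 39, -55]
-55 < parent -23 at index 7, swap → [-46, -16, -25, -13, 14, -15, -55, 38, 24, 28, 49, 17, 39, -23]
-55 < parent -25 at index 3, swap → [-46, -16, -55, -13, 14, -15, -25, 38, 24, 28, 49, 17, 39, -23]
-55 < parent -46 at index 1, swap → [-55, -16, -46, -13, 14, -15, -25, 38, 24, 28, 49, 17, 39, -23]
resulting array: [-55, -16, -46, -13, 14, -15, -25, 38, 24, 28, 49, 17, 39, -23]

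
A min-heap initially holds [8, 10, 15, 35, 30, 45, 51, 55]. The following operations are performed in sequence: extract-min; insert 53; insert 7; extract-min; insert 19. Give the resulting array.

[10, 19, 15, 30, 55, 45, 51, 53, 35]

extract-min → returns 8:
  remove root 8; move last element 55 to root → [55, 10, 15, 35, 30, 45, 51]
  55 vs smaller child 10 at index 1, swap → [10, 55, 15, 35, 30, 45, 51]
  55 vs smaller child 30 at index 4, swap → [10, 30, 15, 35, 55, 45, 51]
insert 53:
  append 53 at index 7 → [10, 30, 15, 35, 55, 45, 51, 53] (no swap needed)
insert 7:
  append 7 at index 8 → [10, 30, 15, 35, 55, 45, 51, 53, 7]
  7 < parent 35 at index 3, swap → [10, 30, 15, 7, 55, 45, 51, 53, 35]
  7 < parent 30 at index 1, swap → [10, 7, 15, 30, 55, 45, 51, 53, 35]
  7 < parent 10 at index 0, swap → [7, 10, 15, 30, 55, 45, 51, 53, 35]
extract-min → returns 7:
  remove root 7; move last element 35 to root → [35, 10, 15, 30, 55, 45, 51, 53]
  35 vs smaller child 10 at index 1, swap → [10, 35, 15, 30, 55, 45, 51, 53]
  35 vs smaller child 30 at index 3, swap → [10, 30, 15, 35, 55, 45, 51, 53]
insert 19:
  append 19 at index 8 → [10, 30, 15, 35, 55, 45, 51, 53, 19]
  19 < parent 35 at index 3, swap → [10, 30, 15, 19, 55, 45, 51, 53, 35]
  19 < parent 30 at index 1, swap → [10, 19, 15, 30, 55, 45, 51, 53, 35]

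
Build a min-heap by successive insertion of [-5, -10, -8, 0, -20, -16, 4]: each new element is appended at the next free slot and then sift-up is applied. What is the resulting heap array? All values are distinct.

[-20, -10, -16, 0, -5, -8, 4]

Insert -5:
  append -5 at index 0 → [-5] (no swap needed)
Insert -10:
  append -10 at index 1 → [-5, -10]
  -10 < parent -5 at index 0, swap → [-10, -5]
Insert -8:
  append -8 at index 2 → [-10, -5, -8] (no swap needed)
Insert 0:
  append 0 at index 3 → [-10, -5, -8, 0] (no swap needed)
Insert -20:
  append -20 at index 4 → [-10, -5, -8, 0, -20]
  -20 < parent -5 at index 1, swap → [-10, -20, -8, 0, -5]
  -20 < parent -10 at index 0, swap → [-20, -10, -8, 0, -5]
Insert -16:
  append -16 at index 5 → [-20, -10, -8, 0, -5, -16]
  -16 < parent -8 at index 2, swap → [-20, -10, -16, 0, -5, -8]
Insert 4:
  append 4 at index 6 → [-20, -10, -16, 0, -5, -8, 4] (no swap needed)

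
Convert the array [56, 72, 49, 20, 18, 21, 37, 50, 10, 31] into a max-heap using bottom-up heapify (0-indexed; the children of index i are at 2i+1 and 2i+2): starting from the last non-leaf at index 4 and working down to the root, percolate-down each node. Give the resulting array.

[72, 56, 49, 50, 31, 21, 37, 20, 10, 18]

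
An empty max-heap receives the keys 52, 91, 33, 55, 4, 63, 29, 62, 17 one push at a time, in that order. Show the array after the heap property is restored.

[91, 62, 63, 55, 4, 33, 29, 52, 17]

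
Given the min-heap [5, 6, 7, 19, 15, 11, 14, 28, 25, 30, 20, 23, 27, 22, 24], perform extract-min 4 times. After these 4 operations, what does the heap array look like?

extract-min #1 returns 5:
  remove root 5; move last element 24 to root → [24, 6, 7, 19, 15, 11, 14, 28, 25, 30, 20, 23, 27, 22]
  24 vs smaller child 6 at index 1, swap → [6, 24, 7, 19, 15, 11, 14, 28, 25, 30, 20, 23, 27, 22]
  24 vs smaller child 15 at index 4, swap → [6, 15, 7, 19, 24, 11, 14, 28, 25, 30, 20, 23, 27, 22]
  24 vs smaller child 20 at index 10, swap → [6, 15, 7, 19, 20, 11, 14, 28, 25, 30, 24, 23, 27, 22]
extract-min #2 returns 6:
  remove root 6; move last element 22 to root → [22, 15, 7, 19, 20, 11, 14, 28, 25, 30, 24, 23, 27]
  22 vs smaller child 7 at index 2, swap → [7, 15, 22, 19, 20, 11, 14, 28, 25, 30, 24, 23, 27]
  22 vs smaller child 11 at index 5, swap → [7, 15, 11, 19, 20, 22, 14, 28, 25, 30, 24, 23, 27]
extract-min #3 returns 7:
  remove root 7; move last element 27 to root → [27, 15, 11, 19, 20, 22, 14, 28, 25, 30, 24, 23]
  27 vs smaller child 11 at index 2, swap → [11, 15, 27, 19, 20, 22, 14, 28, 25, 30, 24, 23]
  27 vs smaller child 14 at index 6, swap → [11, 15, 14, 19, 20, 22, 27, 28, 25, 30, 24, 23]
extract-min #4 returns 11:
  remove root 11; move last element 23 to root → [23, 15, 14, 19, 20, 22, 27, 28, 25, 30, 24]
  23 vs smaller child 14 at index 2, swap → [14, 15, 23, 19, 20, 22, 27, 28, 25, 30, 24]
  23 vs smaller child 22 at index 5, swap → [14, 15, 22, 19, 20, 23, 27, 28, 25, 30, 24]

[14, 15, 22, 19, 20, 23, 27, 28, 25, 30, 24]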